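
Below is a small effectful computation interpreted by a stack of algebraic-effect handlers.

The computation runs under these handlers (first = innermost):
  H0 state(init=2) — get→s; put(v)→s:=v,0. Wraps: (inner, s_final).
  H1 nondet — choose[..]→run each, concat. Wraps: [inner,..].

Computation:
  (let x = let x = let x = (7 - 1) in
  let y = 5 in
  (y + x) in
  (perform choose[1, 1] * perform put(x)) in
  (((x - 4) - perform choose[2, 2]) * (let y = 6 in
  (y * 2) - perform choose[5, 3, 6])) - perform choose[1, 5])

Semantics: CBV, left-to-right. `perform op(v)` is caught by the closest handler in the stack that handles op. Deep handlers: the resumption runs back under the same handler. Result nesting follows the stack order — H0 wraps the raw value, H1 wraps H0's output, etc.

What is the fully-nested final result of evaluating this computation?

Answer: [(-43, 11), (-47, 11), (-55, 11), (-59, 11), (-37, 11), (-41, 11), (-43, 11), (-47, 11), (-55, 11), (-59, 11), (-37, 11), (-41, 11), (-43, 11), (-47, 11), (-55, 11), (-59, 11), (-37, 11), (-41, 11), (-43, 11), (-47, 11), (-55, 11), (-59, 11), (-37, 11), (-41, 11)]

Working:
choose[1, 1] @ H1
  branch[0] choose=1:
    put(11) @ H0 ⇒ s:=11
    choose[2, 2] @ H1
      branch[0] choose=2:
        choose[5, 3, 6] @ H1
          branch[0] choose=5:
            choose[1, 5] @ H1
              branch[0] choose=1:
                H0 returns (-43, 11)
                H1 returns [(-43, 11)]
              branch[1] choose=5:
                H0 returns (-47, 11)
                H1 returns [(-47, 11)]
          branch[1] choose=3:
            choose[1, 5] @ H1
              branch[0] choose=1:
                H0 returns (-55, 11)
                H1 returns [(-55, 11)]
              branch[1] choose=5:
                H0 returns (-59, 11)
                H1 returns [(-59, 11)]
          branch[2] choose=6:
            choose[1, 5] @ H1
              branch[0] choose=1:
                H0 returns (-37, 11)
                H1 returns [(-37, 11)]
              branch[1] choose=5:
                H0 returns (-41, 11)
                H1 returns [(-41, 11)]
      branch[1] choose=2:
        choose[5, 3, 6] @ H1
          branch[0] choose=5:
            choose[1, 5] @ H1
              branch[0] choose=1:
                H0 returns (-43, 11)
                H1 returns [(-43, 11)]
              branch[1] choose=5:
                H0 returns (-47, 11)
                H1 returns [(-47, 11)]
          branch[1] choose=3:
            choose[1, 5] @ H1
              branch[0] choose=1:
                H0 returns (-55, 11)
                H1 returns [(-55, 11)]
              branch[1] choose=5:
                H0 returns (-59, 11)
                H1 returns [(-59, 11)]
          branch[2] choose=6:
            choose[1, 5] @ H1
              branch[0] choose=1:
                H0 returns (-37, 11)
                H1 returns [(-37, 11)]
              branch[1] choose=5:
                H0 returns (-41, 11)
                H1 returns [(-41, 11)]
  branch[1] choose=1:
    put(11) @ H0 ⇒ s:=11
    choose[2, 2] @ H1
      branch[0] choose=2:
        choose[5, 3, 6] @ H1
          branch[0] choose=5:
            choose[1, 5] @ H1
              branch[0] choose=1:
                H0 returns (-43, 11)
                H1 returns [(-43, 11)]
              branch[1] choose=5:
                H0 returns (-47, 11)
                H1 returns [(-47, 11)]
          branch[1] choose=3:
            choose[1, 5] @ H1
              branch[0] choose=1:
                H0 returns (-55, 11)
                H1 returns [(-55, 11)]
              branch[1] choose=5:
                H0 returns (-59, 11)
                H1 returns [(-59, 11)]
          branch[2] choose=6:
            choose[1, 5] @ H1
              branch[0] choose=1:
                H0 returns (-37, 11)
                H1 returns [(-37, 11)]
              branch[1] choose=5:
                H0 returns (-41, 11)
                H1 returns [(-41, 11)]
      branch[1] choose=2:
        choose[5, 3, 6] @ H1
          branch[0] choose=5:
            choose[1, 5] @ H1
              branch[0] choose=1:
                H0 returns (-43, 11)
                H1 returns [(-43, 11)]
              branch[1] choose=5:
                H0 returns (-47, 11)
                H1 returns [(-47, 11)]
          branch[1] choose=3:
            choose[1, 5] @ H1
              branch[0] choose=1:
                H0 returns (-55, 11)
                H1 returns [(-55, 11)]
              branch[1] choose=5:
                H0 returns (-59, 11)
                H1 returns [(-59, 11)]
          branch[2] choose=6:
            choose[1, 5] @ H1
              branch[0] choose=1:
                H0 returns (-37, 11)
                H1 returns [(-37, 11)]
              branch[1] choose=5:
                H0 returns (-41, 11)
                H1 returns [(-41, 11)]
= [(-43, 11), (-47, 11), (-55, 11), (-59, 11), (-37, 11), (-41, 11), (-43, 11), (-47, 11), (-55, 11), (-59, 11), (-37, 11), (-41, 11), (-43, 11), (-47, 11), (-55, 11), (-59, 11), (-37, 11), (-41, 11), (-43, 11), (-47, 11), (-55, 11), (-59, 11), (-37, 11), (-41, 11)]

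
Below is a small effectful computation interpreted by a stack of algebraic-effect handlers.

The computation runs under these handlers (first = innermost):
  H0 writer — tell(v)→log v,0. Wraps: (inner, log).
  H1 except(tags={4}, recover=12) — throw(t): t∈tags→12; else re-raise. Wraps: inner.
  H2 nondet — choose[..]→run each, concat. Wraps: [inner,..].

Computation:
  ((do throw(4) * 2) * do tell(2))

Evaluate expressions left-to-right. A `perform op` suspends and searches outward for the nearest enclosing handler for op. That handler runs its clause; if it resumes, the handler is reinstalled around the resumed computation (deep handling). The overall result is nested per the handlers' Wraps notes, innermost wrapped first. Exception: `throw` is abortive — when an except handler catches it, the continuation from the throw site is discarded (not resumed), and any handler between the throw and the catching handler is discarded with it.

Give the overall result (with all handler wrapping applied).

Answer: [12]

Evaluation trace:
throw(4) @ H1 caught ⇒ 12
H2 returns [12]
= [12]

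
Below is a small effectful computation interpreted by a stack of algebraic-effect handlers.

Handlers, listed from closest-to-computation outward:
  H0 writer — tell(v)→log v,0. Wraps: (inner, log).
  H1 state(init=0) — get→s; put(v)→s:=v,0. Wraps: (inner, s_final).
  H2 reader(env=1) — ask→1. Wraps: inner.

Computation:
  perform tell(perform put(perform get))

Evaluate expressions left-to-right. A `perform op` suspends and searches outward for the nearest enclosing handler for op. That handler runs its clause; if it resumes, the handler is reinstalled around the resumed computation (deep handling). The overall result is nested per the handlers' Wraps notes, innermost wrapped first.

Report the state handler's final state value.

Working:
get @ H1 ⇒ 0
put(0) @ H1 ⇒ s:=0
tell(0) @ H0 ⇒ log+=0
H0 returns (0, (0))
H1 returns ((0, (0)), 0)
H2 returns ((0, (0)), 0)
= ((0, (0)), 0)

Answer: 0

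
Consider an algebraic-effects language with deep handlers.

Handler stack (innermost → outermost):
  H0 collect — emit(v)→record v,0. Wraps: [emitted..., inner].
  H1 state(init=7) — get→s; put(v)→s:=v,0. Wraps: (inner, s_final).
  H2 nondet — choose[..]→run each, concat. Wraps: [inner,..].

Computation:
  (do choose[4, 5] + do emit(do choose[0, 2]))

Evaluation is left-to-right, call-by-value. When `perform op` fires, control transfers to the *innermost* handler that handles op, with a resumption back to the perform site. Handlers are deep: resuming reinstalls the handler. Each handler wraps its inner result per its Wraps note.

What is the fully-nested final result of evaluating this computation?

Answer: [([0, 4], 7), ([2, 4], 7), ([0, 5], 7), ([2, 5], 7)]

Working:
choose[4, 5] @ H2
  branch[0] choose=4:
    choose[0, 2] @ H2
      branch[0] choose=0:
        emit(0) @ H0 ⇒ out+=0
        H0 returns [0, 4]
        H1 returns ([0, 4], 7)
        H2 returns [([0, 4], 7)]
      branch[1] choose=2:
        emit(2) @ H0 ⇒ out+=2
        H0 returns [2, 4]
        H1 returns ([2, 4], 7)
        H2 returns [([2, 4], 7)]
  branch[1] choose=5:
    choose[0, 2] @ H2
      branch[0] choose=0:
        emit(0) @ H0 ⇒ out+=0
        H0 returns [0, 5]
        H1 returns ([0, 5], 7)
        H2 returns [([0, 5], 7)]
      branch[1] choose=2:
        emit(2) @ H0 ⇒ out+=2
        H0 returns [2, 5]
        H1 returns ([2, 5], 7)
        H2 returns [([2, 5], 7)]
= [([0, 4], 7), ([2, 4], 7), ([0, 5], 7), ([2, 5], 7)]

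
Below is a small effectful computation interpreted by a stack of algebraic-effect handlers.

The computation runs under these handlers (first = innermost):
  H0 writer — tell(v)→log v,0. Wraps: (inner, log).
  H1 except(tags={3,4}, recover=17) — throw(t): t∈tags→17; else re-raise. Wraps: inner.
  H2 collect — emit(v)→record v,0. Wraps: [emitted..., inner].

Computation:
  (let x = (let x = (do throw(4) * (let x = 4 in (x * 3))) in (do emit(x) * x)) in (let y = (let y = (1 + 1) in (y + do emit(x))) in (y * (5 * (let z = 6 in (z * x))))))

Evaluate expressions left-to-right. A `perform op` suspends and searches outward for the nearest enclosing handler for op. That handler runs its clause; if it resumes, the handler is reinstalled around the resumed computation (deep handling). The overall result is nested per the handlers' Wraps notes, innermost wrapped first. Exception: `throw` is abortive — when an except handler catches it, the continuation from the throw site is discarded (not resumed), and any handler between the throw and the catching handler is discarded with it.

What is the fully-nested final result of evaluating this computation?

Answer: [17]

Working:
throw(4) @ H1 caught ⇒ 17
H2 returns [17]
= [17]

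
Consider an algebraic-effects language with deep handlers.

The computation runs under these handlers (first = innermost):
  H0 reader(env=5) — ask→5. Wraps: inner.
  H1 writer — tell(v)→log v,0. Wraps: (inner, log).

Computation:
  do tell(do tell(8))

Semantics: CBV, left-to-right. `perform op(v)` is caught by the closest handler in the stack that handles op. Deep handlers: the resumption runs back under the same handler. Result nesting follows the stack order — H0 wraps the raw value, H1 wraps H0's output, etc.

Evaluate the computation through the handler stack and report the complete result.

Step-by-step:
tell(8) @ H1 ⇒ log+=8
tell(0) @ H1 ⇒ log+=0
H0 returns 0
H1 returns (0, (8, 0))
= (0, (8, 0))

Answer: (0, (8, 0))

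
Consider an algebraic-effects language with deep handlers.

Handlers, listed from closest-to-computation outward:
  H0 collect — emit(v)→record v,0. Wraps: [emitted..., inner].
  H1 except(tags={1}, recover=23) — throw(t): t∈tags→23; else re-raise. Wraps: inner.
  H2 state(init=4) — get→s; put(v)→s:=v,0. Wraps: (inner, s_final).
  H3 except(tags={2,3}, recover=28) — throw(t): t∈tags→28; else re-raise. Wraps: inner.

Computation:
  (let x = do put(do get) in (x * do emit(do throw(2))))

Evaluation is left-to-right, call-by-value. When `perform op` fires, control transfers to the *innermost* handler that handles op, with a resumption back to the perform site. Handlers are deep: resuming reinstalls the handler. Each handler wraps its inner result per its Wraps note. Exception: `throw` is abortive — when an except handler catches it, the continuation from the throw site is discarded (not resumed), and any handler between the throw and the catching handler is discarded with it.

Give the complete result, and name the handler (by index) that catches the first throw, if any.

Working:
get @ H2 ⇒ 4
put(4) @ H2 ⇒ s:=4
throw(2) @ H1 re-raised
throw(2) @ H3 caught ⇒ 28
= 28

Answer: 28 ; first throw caught by: H3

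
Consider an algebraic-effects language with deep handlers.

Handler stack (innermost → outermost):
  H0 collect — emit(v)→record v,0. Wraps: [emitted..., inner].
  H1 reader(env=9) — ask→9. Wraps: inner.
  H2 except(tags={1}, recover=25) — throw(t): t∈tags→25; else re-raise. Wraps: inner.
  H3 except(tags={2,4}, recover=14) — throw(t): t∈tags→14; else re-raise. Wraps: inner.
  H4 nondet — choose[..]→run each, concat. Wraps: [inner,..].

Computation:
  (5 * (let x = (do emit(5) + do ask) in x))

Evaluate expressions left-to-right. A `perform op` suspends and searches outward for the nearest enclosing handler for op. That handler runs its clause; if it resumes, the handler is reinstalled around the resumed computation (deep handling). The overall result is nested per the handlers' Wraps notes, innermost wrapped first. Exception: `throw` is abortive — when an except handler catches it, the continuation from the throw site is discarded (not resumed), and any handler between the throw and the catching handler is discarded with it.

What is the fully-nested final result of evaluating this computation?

Answer: [[5, 45]]

Step-by-step:
emit(5) @ H0 ⇒ out+=5
ask @ H1 ⇒ 9
H0 returns [5, 45]
H1 returns [5, 45]
H2 returns [5, 45]
H3 returns [5, 45]
H4 returns [[5, 45]]
= [[5, 45]]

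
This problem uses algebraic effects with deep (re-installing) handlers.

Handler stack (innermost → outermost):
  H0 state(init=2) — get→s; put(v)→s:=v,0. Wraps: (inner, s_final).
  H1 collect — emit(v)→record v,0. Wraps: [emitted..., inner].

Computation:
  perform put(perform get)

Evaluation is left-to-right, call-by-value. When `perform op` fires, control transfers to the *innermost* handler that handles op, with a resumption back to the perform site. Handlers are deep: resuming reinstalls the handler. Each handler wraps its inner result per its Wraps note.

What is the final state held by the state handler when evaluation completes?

Answer: 2

Evaluation trace:
get @ H0 ⇒ 2
put(2) @ H0 ⇒ s:=2
H0 returns (0, 2)
H1 returns [(0, 2)]
= [(0, 2)]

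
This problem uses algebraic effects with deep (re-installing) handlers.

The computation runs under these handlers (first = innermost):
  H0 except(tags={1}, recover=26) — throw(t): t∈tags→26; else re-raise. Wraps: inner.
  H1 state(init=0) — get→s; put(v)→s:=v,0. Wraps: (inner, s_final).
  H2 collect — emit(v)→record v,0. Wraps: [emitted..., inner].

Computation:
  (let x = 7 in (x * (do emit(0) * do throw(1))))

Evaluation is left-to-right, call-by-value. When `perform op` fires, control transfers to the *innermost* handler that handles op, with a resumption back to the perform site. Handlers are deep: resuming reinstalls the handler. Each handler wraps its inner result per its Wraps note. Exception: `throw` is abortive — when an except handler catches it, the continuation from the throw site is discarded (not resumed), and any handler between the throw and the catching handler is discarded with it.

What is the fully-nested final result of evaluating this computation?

Step-by-step:
emit(0) @ H2 ⇒ out+=0
throw(1) @ H0 caught ⇒ 26
H1 returns (26, 0)
H2 returns [0, (26, 0)]
= [0, (26, 0)]

Answer: [0, (26, 0)]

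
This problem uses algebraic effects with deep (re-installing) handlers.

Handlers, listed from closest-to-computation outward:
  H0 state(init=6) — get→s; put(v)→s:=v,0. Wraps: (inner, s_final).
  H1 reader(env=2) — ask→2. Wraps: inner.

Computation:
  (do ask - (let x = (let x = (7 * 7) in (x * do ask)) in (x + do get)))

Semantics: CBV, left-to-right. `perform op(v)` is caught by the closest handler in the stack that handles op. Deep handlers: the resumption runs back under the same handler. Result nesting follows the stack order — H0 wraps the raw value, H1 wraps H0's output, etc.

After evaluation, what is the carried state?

Answer: 6

Evaluation trace:
ask @ H1 ⇒ 2
ask @ H1 ⇒ 2
get @ H0 ⇒ 6
H0 returns (-102, 6)
H1 returns (-102, 6)
= (-102, 6)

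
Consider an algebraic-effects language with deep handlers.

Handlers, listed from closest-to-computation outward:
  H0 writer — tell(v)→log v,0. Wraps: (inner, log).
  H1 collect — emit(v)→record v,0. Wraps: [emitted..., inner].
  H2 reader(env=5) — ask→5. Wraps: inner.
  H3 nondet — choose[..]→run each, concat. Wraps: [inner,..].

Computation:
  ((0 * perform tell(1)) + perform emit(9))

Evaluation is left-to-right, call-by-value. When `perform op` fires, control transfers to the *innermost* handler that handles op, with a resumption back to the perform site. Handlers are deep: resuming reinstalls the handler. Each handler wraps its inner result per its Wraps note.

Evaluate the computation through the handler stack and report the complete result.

Working:
tell(1) @ H0 ⇒ log+=1
emit(9) @ H1 ⇒ out+=9
H0 returns (0, (1))
H1 returns [9, (0, (1))]
H2 returns [9, (0, (1))]
H3 returns [[9, (0, (1))]]
= [[9, (0, (1))]]

Answer: [[9, (0, (1))]]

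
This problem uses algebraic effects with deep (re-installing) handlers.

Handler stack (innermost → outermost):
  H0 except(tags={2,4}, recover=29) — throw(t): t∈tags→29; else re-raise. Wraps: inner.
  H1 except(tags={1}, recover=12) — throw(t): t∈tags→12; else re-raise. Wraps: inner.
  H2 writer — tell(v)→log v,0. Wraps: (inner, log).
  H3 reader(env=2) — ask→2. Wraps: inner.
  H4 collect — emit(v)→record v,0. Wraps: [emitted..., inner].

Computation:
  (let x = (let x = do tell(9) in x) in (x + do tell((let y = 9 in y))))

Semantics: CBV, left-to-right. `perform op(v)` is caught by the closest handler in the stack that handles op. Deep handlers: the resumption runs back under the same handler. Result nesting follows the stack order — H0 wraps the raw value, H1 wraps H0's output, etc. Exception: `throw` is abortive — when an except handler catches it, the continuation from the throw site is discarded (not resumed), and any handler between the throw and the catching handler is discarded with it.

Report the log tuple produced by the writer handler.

Working:
tell(9) @ H2 ⇒ log+=9
tell(9) @ H2 ⇒ log+=9
H0 returns 0
H1 returns 0
H2 returns (0, (9, 9))
H3 returns (0, (9, 9))
H4 returns [(0, (9, 9))]
= [(0, (9, 9))]

Answer: (9, 9)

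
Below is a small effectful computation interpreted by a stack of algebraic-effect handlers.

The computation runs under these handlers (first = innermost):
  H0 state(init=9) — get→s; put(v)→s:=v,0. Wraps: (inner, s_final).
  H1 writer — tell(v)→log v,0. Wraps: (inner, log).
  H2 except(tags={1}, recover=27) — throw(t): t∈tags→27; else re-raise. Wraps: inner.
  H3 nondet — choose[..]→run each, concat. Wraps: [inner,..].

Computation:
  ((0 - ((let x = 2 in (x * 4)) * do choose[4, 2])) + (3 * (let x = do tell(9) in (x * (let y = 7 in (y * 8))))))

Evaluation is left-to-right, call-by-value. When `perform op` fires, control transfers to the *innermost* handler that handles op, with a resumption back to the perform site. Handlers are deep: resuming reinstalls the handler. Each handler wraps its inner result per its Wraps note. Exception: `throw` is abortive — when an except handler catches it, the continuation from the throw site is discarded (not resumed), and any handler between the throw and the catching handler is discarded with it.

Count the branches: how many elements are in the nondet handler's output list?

Answer: 2

Step-by-step:
choose[4, 2] @ H3
  branch[0] choose=4:
    tell(9) @ H1 ⇒ log+=9
    H0 returns (-32, 9)
    H1 returns ((-32, 9), (9))
    H2 returns ((-32, 9), (9))
    H3 returns [((-32, 9), (9))]
  branch[1] choose=2:
    tell(9) @ H1 ⇒ log+=9
    H0 returns (-16, 9)
    H1 returns ((-16, 9), (9))
    H2 returns ((-16, 9), (9))
    H3 returns [((-16, 9), (9))]
= [((-32, 9), (9)), ((-16, 9), (9))]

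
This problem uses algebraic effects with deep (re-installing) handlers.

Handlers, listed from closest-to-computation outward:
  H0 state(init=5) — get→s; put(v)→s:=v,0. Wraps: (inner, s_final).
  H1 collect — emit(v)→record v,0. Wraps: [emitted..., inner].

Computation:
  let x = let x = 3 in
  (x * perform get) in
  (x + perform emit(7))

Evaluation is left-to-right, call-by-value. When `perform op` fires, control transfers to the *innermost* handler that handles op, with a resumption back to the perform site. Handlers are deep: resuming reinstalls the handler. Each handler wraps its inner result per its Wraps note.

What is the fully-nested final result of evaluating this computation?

Answer: [7, (15, 5)]

Step-by-step:
get @ H0 ⇒ 5
emit(7) @ H1 ⇒ out+=7
H0 returns (15, 5)
H1 returns [7, (15, 5)]
= [7, (15, 5)]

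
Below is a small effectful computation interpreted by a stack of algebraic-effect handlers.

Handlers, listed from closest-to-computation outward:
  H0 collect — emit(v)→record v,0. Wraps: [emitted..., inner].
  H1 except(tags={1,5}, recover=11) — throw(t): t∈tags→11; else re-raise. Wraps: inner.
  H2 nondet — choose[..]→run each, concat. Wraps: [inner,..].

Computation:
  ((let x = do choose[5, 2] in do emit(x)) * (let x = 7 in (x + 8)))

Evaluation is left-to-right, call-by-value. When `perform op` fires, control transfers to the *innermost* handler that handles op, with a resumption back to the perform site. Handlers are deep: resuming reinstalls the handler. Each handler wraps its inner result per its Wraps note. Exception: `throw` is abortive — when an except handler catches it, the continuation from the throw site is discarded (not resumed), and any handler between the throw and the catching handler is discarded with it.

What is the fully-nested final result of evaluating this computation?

Answer: [[5, 0], [2, 0]]

Step-by-step:
choose[5, 2] @ H2
  branch[0] choose=5:
    emit(5) @ H0 ⇒ out+=5
    H0 returns [5, 0]
    H1 returns [5, 0]
    H2 returns [[5, 0]]
  branch[1] choose=2:
    emit(2) @ H0 ⇒ out+=2
    H0 returns [2, 0]
    H1 returns [2, 0]
    H2 returns [[2, 0]]
= [[5, 0], [2, 0]]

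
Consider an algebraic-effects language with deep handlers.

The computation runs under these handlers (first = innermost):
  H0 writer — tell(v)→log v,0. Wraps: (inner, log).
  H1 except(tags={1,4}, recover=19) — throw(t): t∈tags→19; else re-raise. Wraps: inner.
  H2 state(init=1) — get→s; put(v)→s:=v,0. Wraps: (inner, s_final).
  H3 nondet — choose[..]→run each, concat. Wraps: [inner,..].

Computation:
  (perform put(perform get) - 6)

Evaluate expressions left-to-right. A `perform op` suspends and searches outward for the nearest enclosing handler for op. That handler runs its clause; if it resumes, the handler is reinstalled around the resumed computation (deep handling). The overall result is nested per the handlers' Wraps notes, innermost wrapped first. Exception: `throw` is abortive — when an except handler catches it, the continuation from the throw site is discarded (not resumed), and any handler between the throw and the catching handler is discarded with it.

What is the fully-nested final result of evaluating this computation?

Step-by-step:
get @ H2 ⇒ 1
put(1) @ H2 ⇒ s:=1
H0 returns (-6, ())
H1 returns (-6, ())
H2 returns ((-6, ()), 1)
H3 returns [((-6, ()), 1)]
= [((-6, ()), 1)]

Answer: [((-6, ()), 1)]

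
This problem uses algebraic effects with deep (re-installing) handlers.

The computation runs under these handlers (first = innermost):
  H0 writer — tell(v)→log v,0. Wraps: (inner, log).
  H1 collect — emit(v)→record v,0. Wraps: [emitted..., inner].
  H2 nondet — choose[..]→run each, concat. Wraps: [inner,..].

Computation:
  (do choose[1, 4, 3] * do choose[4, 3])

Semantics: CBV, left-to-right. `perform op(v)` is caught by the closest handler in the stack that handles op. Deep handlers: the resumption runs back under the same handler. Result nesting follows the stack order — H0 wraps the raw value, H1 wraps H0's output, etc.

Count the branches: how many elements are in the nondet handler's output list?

Evaluation trace:
choose[1, 4, 3] @ H2
  branch[0] choose=1:
    choose[4, 3] @ H2
      branch[0] choose=4:
        H0 returns (4, ())
        H1 returns [(4, ())]
        H2 returns [[(4, ())]]
      branch[1] choose=3:
        H0 returns (3, ())
        H1 returns [(3, ())]
        H2 returns [[(3, ())]]
  branch[1] choose=4:
    choose[4, 3] @ H2
      branch[0] choose=4:
        H0 returns (16, ())
        H1 returns [(16, ())]
        H2 returns [[(16, ())]]
      branch[1] choose=3:
        H0 returns (12, ())
        H1 returns [(12, ())]
        H2 returns [[(12, ())]]
  branch[2] choose=3:
    choose[4, 3] @ H2
      branch[0] choose=4:
        H0 returns (12, ())
        H1 returns [(12, ())]
        H2 returns [[(12, ())]]
      branch[1] choose=3:
        H0 returns (9, ())
        H1 returns [(9, ())]
        H2 returns [[(9, ())]]
= [[(4, ())], [(3, ())], [(16, ())], [(12, ())], [(12, ())], [(9, ())]]

Answer: 6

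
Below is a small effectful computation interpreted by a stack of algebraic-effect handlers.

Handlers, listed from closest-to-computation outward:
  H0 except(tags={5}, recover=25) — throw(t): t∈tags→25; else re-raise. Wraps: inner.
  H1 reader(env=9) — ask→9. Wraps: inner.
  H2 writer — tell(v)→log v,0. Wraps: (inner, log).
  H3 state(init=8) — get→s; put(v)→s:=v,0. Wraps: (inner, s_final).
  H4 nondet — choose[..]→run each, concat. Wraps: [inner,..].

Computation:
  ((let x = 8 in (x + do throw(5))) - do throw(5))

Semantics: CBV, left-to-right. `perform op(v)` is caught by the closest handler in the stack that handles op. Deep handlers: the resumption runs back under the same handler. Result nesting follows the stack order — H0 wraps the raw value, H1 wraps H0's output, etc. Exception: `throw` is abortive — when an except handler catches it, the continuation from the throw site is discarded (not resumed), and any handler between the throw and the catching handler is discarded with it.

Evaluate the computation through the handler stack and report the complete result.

Step-by-step:
throw(5) @ H0 caught ⇒ 25
H1 returns 25
H2 returns (25, ())
H3 returns ((25, ()), 8)
H4 returns [((25, ()), 8)]
= [((25, ()), 8)]

Answer: [((25, ()), 8)]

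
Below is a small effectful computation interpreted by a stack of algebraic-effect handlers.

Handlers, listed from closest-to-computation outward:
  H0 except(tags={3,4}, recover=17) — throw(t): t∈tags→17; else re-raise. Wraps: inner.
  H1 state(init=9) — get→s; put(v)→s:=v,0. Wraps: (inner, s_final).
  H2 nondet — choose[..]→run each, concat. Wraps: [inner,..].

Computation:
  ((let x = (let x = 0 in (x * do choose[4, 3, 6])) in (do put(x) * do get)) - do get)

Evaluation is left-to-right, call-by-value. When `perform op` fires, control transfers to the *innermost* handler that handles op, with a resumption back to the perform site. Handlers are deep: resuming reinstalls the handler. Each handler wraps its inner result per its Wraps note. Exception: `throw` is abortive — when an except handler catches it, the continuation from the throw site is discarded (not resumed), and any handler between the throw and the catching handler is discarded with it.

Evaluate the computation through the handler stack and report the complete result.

Working:
choose[4, 3, 6] @ H2
  branch[0] choose=4:
    put(0) @ H1 ⇒ s:=0
    get @ H1 ⇒ 0
    get @ H1 ⇒ 0
    H0 returns 0
    H1 returns (0, 0)
    H2 returns [(0, 0)]
  branch[1] choose=3:
    put(0) @ H1 ⇒ s:=0
    get @ H1 ⇒ 0
    get @ H1 ⇒ 0
    H0 returns 0
    H1 returns (0, 0)
    H2 returns [(0, 0)]
  branch[2] choose=6:
    put(0) @ H1 ⇒ s:=0
    get @ H1 ⇒ 0
    get @ H1 ⇒ 0
    H0 returns 0
    H1 returns (0, 0)
    H2 returns [(0, 0)]
= [(0, 0), (0, 0), (0, 0)]

Answer: [(0, 0), (0, 0), (0, 0)]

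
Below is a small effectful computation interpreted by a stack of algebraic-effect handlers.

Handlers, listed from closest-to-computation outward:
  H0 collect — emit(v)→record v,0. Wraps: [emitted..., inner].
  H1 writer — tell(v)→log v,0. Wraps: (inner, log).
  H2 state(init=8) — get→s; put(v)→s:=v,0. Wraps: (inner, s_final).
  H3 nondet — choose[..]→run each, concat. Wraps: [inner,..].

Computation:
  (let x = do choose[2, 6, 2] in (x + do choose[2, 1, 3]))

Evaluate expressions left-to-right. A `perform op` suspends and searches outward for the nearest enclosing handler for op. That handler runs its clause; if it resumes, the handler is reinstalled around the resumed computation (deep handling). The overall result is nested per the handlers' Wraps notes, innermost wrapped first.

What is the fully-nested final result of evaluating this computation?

Working:
choose[2, 6, 2] @ H3
  branch[0] choose=2:
    choose[2, 1, 3] @ H3
      branch[0] choose=2:
        H0 returns [4]
        H1 returns ([4], ())
        H2 returns (([4], ()), 8)
        H3 returns [(([4], ()), 8)]
      branch[1] choose=1:
        H0 returns [3]
        H1 returns ([3], ())
        H2 returns (([3], ()), 8)
        H3 returns [(([3], ()), 8)]
      branch[2] choose=3:
        H0 returns [5]
        H1 returns ([5], ())
        H2 returns (([5], ()), 8)
        H3 returns [(([5], ()), 8)]
  branch[1] choose=6:
    choose[2, 1, 3] @ H3
      branch[0] choose=2:
        H0 returns [8]
        H1 returns ([8], ())
        H2 returns (([8], ()), 8)
        H3 returns [(([8], ()), 8)]
      branch[1] choose=1:
        H0 returns [7]
        H1 returns ([7], ())
        H2 returns (([7], ()), 8)
        H3 returns [(([7], ()), 8)]
      branch[2] choose=3:
        H0 returns [9]
        H1 returns ([9], ())
        H2 returns (([9], ()), 8)
        H3 returns [(([9], ()), 8)]
  branch[2] choose=2:
    choose[2, 1, 3] @ H3
      branch[0] choose=2:
        H0 returns [4]
        H1 returns ([4], ())
        H2 returns (([4], ()), 8)
        H3 returns [(([4], ()), 8)]
      branch[1] choose=1:
        H0 returns [3]
        H1 returns ([3], ())
        H2 returns (([3], ()), 8)
        H3 returns [(([3], ()), 8)]
      branch[2] choose=3:
        H0 returns [5]
        H1 returns ([5], ())
        H2 returns (([5], ()), 8)
        H3 returns [(([5], ()), 8)]
= [(([4], ()), 8), (([3], ()), 8), (([5], ()), 8), (([8], ()), 8), (([7], ()), 8), (([9], ()), 8), (([4], ()), 8), (([3], ()), 8), (([5], ()), 8)]

Answer: [(([4], ()), 8), (([3], ()), 8), (([5], ()), 8), (([8], ()), 8), (([7], ()), 8), (([9], ()), 8), (([4], ()), 8), (([3], ()), 8), (([5], ()), 8)]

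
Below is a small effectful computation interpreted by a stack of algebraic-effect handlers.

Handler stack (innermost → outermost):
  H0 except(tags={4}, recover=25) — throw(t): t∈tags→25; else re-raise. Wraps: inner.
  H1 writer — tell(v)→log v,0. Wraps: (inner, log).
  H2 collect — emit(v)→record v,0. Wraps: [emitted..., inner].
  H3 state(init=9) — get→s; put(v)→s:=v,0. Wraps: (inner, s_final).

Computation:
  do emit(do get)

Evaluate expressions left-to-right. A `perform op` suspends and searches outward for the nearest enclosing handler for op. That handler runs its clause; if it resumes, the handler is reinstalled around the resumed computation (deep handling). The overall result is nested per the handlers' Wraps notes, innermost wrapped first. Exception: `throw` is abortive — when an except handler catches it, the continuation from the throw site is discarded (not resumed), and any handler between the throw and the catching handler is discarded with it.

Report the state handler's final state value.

Answer: 9

Step-by-step:
get @ H3 ⇒ 9
emit(9) @ H2 ⇒ out+=9
H0 returns 0
H1 returns (0, ())
H2 returns [9, (0, ())]
H3 returns ([9, (0, ())], 9)
= ([9, (0, ())], 9)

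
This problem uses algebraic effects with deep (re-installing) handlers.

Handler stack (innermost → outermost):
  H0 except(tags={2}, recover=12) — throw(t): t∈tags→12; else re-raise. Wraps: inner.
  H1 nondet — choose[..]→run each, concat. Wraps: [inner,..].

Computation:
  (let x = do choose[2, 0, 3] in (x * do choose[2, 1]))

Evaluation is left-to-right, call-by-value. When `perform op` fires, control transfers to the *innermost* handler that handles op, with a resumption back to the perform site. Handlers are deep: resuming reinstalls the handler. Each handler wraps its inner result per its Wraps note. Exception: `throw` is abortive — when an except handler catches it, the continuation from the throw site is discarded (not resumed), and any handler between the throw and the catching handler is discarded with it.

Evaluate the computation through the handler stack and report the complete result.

Answer: [4, 2, 0, 0, 6, 3]

Step-by-step:
choose[2, 0, 3] @ H1
  branch[0] choose=2:
    choose[2, 1] @ H1
      branch[0] choose=2:
        H0 returns 4
        H1 returns [4]
      branch[1] choose=1:
        H0 returns 2
        H1 returns [2]
  branch[1] choose=0:
    choose[2, 1] @ H1
      branch[0] choose=2:
        H0 returns 0
        H1 returns [0]
      branch[1] choose=1:
        H0 returns 0
        H1 returns [0]
  branch[2] choose=3:
    choose[2, 1] @ H1
      branch[0] choose=2:
        H0 returns 6
        H1 returns [6]
      branch[1] choose=1:
        H0 returns 3
        H1 returns [3]
= [4, 2, 0, 0, 6, 3]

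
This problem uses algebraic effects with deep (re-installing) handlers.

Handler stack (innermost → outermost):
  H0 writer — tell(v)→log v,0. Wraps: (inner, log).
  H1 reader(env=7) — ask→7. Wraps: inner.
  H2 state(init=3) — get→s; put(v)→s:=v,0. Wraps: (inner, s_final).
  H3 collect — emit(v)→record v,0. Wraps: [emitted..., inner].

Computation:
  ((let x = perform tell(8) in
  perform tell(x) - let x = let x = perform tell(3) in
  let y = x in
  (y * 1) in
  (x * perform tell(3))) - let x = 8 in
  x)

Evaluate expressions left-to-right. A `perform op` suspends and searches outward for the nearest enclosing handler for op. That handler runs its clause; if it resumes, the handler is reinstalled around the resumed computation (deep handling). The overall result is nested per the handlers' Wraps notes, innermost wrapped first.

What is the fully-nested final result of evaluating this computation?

Working:
tell(8) @ H0 ⇒ log+=8
tell(0) @ H0 ⇒ log+=0
tell(3) @ H0 ⇒ log+=3
tell(3) @ H0 ⇒ log+=3
H0 returns (-8, (8, 0, 3, 3))
H1 returns (-8, (8, 0, 3, 3))
H2 returns ((-8, (8, 0, 3, 3)), 3)
H3 returns [((-8, (8, 0, 3, 3)), 3)]
= [((-8, (8, 0, 3, 3)), 3)]

Answer: [((-8, (8, 0, 3, 3)), 3)]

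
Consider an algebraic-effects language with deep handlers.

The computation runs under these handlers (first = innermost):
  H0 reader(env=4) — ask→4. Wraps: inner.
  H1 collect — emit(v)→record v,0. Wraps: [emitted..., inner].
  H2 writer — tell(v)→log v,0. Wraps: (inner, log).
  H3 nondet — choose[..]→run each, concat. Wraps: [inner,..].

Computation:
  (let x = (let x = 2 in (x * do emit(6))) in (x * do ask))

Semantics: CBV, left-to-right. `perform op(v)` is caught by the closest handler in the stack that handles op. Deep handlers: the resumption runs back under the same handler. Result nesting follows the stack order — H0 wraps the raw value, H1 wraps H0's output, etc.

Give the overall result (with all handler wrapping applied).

Evaluation trace:
emit(6) @ H1 ⇒ out+=6
ask @ H0 ⇒ 4
H0 returns 0
H1 returns [6, 0]
H2 returns ([6, 0], ())
H3 returns [([6, 0], ())]
= [([6, 0], ())]

Answer: [([6, 0], ())]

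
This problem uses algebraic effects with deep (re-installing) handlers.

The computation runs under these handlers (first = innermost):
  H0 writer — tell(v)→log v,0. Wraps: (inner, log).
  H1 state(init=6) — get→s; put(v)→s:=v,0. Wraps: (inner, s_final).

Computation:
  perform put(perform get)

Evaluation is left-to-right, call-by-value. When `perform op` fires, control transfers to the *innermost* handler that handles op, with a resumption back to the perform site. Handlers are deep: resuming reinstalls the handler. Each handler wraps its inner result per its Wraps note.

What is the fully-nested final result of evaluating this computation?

Working:
get @ H1 ⇒ 6
put(6) @ H1 ⇒ s:=6
H0 returns (0, ())
H1 returns ((0, ()), 6)
= ((0, ()), 6)

Answer: ((0, ()), 6)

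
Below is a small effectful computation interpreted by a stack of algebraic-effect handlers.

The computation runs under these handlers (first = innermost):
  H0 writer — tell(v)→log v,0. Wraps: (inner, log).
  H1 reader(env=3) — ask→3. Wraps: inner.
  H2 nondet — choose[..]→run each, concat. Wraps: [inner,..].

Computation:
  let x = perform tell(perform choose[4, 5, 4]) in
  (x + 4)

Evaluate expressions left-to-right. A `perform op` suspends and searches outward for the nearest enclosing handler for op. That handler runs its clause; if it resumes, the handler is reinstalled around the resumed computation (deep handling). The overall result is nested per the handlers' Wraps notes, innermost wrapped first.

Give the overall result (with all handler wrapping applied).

Evaluation trace:
choose[4, 5, 4] @ H2
  branch[0] choose=4:
    tell(4) @ H0 ⇒ log+=4
    H0 returns (4, (4))
    H1 returns (4, (4))
    H2 returns [(4, (4))]
  branch[1] choose=5:
    tell(5) @ H0 ⇒ log+=5
    H0 returns (4, (5))
    H1 returns (4, (5))
    H2 returns [(4, (5))]
  branch[2] choose=4:
    tell(4) @ H0 ⇒ log+=4
    H0 returns (4, (4))
    H1 returns (4, (4))
    H2 returns [(4, (4))]
= [(4, (4)), (4, (5)), (4, (4))]

Answer: [(4, (4)), (4, (5)), (4, (4))]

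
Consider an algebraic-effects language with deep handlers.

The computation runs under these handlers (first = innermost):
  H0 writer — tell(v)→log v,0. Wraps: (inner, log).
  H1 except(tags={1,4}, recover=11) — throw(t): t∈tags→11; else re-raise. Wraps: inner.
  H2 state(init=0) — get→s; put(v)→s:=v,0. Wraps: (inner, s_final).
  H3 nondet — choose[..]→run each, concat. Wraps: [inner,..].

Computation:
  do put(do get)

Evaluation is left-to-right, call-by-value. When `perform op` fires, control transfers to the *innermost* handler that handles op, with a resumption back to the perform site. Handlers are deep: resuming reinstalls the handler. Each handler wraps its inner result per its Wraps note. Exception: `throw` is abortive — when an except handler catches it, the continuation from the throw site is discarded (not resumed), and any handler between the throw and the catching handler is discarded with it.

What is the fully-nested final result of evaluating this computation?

Step-by-step:
get @ H2 ⇒ 0
put(0) @ H2 ⇒ s:=0
H0 returns (0, ())
H1 returns (0, ())
H2 returns ((0, ()), 0)
H3 returns [((0, ()), 0)]
= [((0, ()), 0)]

Answer: [((0, ()), 0)]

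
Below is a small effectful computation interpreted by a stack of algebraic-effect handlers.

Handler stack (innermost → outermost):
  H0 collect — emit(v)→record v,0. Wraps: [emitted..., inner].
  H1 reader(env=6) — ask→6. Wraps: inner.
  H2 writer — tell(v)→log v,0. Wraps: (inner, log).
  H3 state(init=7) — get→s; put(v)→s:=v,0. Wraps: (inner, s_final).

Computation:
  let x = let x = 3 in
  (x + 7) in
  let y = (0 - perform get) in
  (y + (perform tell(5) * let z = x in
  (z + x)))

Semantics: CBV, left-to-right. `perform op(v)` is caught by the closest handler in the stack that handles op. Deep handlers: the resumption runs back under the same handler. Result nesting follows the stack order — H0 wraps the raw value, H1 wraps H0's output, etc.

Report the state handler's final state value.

Answer: 7

Evaluation trace:
get @ H3 ⇒ 7
tell(5) @ H2 ⇒ log+=5
H0 returns [-7]
H1 returns [-7]
H2 returns ([-7], (5))
H3 returns (([-7], (5)), 7)
= (([-7], (5)), 7)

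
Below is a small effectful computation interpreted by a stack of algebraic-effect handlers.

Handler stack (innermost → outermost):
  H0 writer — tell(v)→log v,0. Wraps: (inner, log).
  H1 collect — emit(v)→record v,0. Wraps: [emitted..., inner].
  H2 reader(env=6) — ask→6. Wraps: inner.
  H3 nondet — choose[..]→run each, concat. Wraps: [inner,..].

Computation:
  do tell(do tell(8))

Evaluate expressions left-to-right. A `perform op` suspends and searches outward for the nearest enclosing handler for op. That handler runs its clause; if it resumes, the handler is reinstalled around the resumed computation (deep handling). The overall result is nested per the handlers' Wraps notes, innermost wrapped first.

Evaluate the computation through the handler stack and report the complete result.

Answer: [[(0, (8, 0))]]

Step-by-step:
tell(8) @ H0 ⇒ log+=8
tell(0) @ H0 ⇒ log+=0
H0 returns (0, (8, 0))
H1 returns [(0, (8, 0))]
H2 returns [(0, (8, 0))]
H3 returns [[(0, (8, 0))]]
= [[(0, (8, 0))]]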